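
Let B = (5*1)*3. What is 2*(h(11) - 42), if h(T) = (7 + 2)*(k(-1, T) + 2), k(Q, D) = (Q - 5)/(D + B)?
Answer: -678/13 ≈ -52.154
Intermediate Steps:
B = 15 (B = 5*3 = 15)
k(Q, D) = (-5 + Q)/(15 + D) (k(Q, D) = (Q - 5)/(D + 15) = (-5 + Q)/(15 + D))
h(T) = 18 - 54/(15 + T) (h(T) = (7 + 2)*((-5 - 1)/(15 + T) + 2) = 9*(-6/(15 + T) + 2) = 9*(2 - 6/(15 + T)) = 18 - 54/(15 + T))
2*(h(11) - 42) = 2*(18*(12 + 11)/(15 + 11) - 42) = 2*(18*23/26 - 42) = 2*(18*(1/26)*23 - 42) = 2*(207/13 - 42) = 2*(-339/13) = -678/13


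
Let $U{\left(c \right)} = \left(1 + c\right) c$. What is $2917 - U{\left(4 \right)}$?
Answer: $2897$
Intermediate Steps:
$U{\left(c \right)} = c \left(1 + c\right)$
$2917 - U{\left(4 \right)} = 2917 - 4 \left(1 + 4\right) = 2917 - 4 \cdot 5 = 2917 - 20 = 2897$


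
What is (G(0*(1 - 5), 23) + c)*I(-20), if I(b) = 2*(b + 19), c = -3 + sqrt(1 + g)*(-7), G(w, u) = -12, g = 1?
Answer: 30 + 14*sqrt(2) ≈ 49.799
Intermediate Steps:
c = -3 - 7*sqrt(2) (c = -3 + sqrt(1 + 1)*(-7) = -3 + sqrt(2)*(-7) = -3 - 7*sqrt(2) ≈ -12.899)
I(b) = 38 + 2*b (I(b) = 2*(19 + b) = 38 + 2*b)
(G(0*(1 - 5), 23) + c)*I(-20) = (-12 + (-3 - 7*sqrt(2)))*(38 + 2*(-20)) = (-15 - 7*sqrt(2))*(38 - 40) = (-15 - 7*sqrt(2))*(-2) = 30 + 14*sqrt(2)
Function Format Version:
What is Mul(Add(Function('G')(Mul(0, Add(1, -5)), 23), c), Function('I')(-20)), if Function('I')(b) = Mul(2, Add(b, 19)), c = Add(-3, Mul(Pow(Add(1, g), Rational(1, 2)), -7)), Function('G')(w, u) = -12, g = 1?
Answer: Add(30, Mul(14, Pow(2, Rational(1, 2)))) ≈ 49.799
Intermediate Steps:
c = Add(-3, Mul(-7, Pow(2, Rational(1, 2)))) (c = Add(-3, Mul(Pow(Add(1, 1), Rational(1, 2)), -7)) = Add(-3, Mul(Pow(2, Rational(1, 2)), -7)) = Add(-3, Mul(-7, Pow(2, Rational(1, 2)))) ≈ -12.899)
Function('I')(b) = Add(38, Mul(2, b)) (Function('I')(b) = Mul(2, Add(19, b)) = Add(38, Mul(2, b)))
Mul(Add(Function('G')(Mul(0, Add(1, -5)), 23), c), Function('I')(-20)) = Mul(Add(-12, Add(-3, Mul(-7, Pow(2, Rational(1, 2))))), Add(38, Mul(2, -20))) = Mul(Add(-15, Mul(-7, Pow(2, Rational(1, 2)))), Add(38, -40)) = Mul(Add(-15, Mul(-7, Pow(2, Rational(1, 2)))), -2) = Add(30, Mul(14, Pow(2, Rational(1, 2))))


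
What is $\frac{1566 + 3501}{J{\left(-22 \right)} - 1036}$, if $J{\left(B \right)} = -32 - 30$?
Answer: $- \frac{563}{122} \approx -4.6148$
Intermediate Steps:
$J{\left(B \right)} = -62$ ($J{\left(B \right)} = -32 - 30 = -62$)
$\frac{1566 + 3501}{J{\left(-22 \right)} - 1036} = \frac{1566 + 3501}{-62 - 1036} = \frac{5067}{-1098} = 5067 \left(- \frac{1}{1098}\right) = - \frac{563}{122}$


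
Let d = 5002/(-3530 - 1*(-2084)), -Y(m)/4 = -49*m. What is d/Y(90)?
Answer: -2501/12753720 ≈ -0.00019610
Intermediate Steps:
Y(m) = 196*m (Y(m) = -(-196)*m = 196*m)
d = -2501/723 (d = 5002/(-3530 + 2084) = 5002/(-1446) = 5002*(-1/1446) = -2501/723 ≈ -3.4592)
d/Y(90) = -2501/(723*(196*90)) = -2501/723/17640 = -2501/723*1/17640 = -2501/12753720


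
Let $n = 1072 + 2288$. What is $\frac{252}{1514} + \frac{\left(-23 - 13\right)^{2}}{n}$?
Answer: $\frac{29259}{52990} \approx 0.55216$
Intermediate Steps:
$n = 3360$
$\frac{252}{1514} + \frac{\left(-23 - 13\right)^{2}}{n} = \frac{252}{1514} + \frac{\left(-23 - 13\right)^{2}}{3360} = 252 \cdot \frac{1}{1514} + \left(-36\right)^{2} \cdot \frac{1}{3360} = \frac{126}{757} + 1296 \cdot \frac{1}{3360} = \frac{126}{757} + \frac{27}{70} = \frac{29259}{52990}$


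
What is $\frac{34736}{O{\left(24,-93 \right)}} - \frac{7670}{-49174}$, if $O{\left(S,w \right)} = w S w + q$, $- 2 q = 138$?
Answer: $\frac{1649843377}{5101974609} \approx 0.32337$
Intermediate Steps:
$q = -69$ ($q = \left(- \frac{1}{2}\right) 138 = -69$)
$O{\left(S,w \right)} = -69 + S w^{2}$ ($O{\left(S,w \right)} = w S w - 69 = S w w - 69 = S w^{2} - 69 = -69 + S w^{2}$)
$\frac{34736}{O{\left(24,-93 \right)}} - \frac{7670}{-49174} = \frac{34736}{-69 + 24 \left(-93\right)^{2}} - \frac{7670}{-49174} = \frac{34736}{-69 + 24 \cdot 8649} - - \frac{3835}{24587} = \frac{34736}{-69 + 207576} + \frac{3835}{24587} = \frac{34736}{207507} + \frac{3835}{24587} = \frac{1649843377}{5101974609}$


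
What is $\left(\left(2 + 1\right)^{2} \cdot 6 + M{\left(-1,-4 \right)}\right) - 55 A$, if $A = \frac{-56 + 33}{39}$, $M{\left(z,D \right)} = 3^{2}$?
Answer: $\frac{3722}{39} \approx 95.436$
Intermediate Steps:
$M{\left(z,D \right)} = 9$
$A = - \frac{23}{39}$ ($A = \left(-23\right) \frac{1}{39} = - \frac{23}{39} \approx -0.58974$)
$\left(\left(2 + 1\right)^{2} \cdot 6 + M{\left(-1,-4 \right)}\right) - 55 A = \left(\left(2 + 1\right)^{2} \cdot 6 + 9\right) - - \frac{1265}{39} = \left(3^{2} \cdot 6 + 9\right) + \frac{1265}{39} = \left(9 \cdot 6 + 9\right) + \frac{1265}{39} = \left(54 + 9\right) + \frac{1265}{39} = 63 + \frac{1265}{39} = \frac{3722}{39}$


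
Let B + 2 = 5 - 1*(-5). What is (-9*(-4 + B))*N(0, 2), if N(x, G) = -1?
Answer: 36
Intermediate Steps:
B = 8 (B = -2 + (5 - 1*(-5)) = -2 + (5 + 5) = -2 + 10 = 8)
(-9*(-4 + B))*N(0, 2) = -9*(-4 + 8)*(-1) = -9*4*(-1) = -36*(-1) = 36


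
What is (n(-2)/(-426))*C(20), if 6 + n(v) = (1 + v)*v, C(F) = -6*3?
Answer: -12/71 ≈ -0.16901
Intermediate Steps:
C(F) = -18
n(v) = -6 + v*(1 + v) (n(v) = -6 + (1 + v)*v = -6 + v*(1 + v))
(n(-2)/(-426))*C(20) = ((-6 - 2 + (-2)²)/(-426))*(-18) = ((-6 - 2 + 4)*(-1/426))*(-18) = -4*(-1/426)*(-18) = (2/213)*(-18) = -12/71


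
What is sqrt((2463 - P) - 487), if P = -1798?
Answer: sqrt(3774) ≈ 61.433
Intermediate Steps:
sqrt((2463 - P) - 487) = sqrt((2463 - 1*(-1798)) - 487) = sqrt((2463 + 1798) - 487) = sqrt(4261 - 487) = sqrt(3774)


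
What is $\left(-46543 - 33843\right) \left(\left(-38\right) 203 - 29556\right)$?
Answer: $2995986220$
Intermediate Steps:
$\left(-46543 - 33843\right) \left(\left(-38\right) 203 - 29556\right) = - 80386 \left(-7714 - 29556\right) = \left(-80386\right) \left(-37270\right) = 2995986220$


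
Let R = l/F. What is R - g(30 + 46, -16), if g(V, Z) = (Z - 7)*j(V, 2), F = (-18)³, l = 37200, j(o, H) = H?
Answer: 9628/243 ≈ 39.621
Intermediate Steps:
F = -5832
g(V, Z) = -14 + 2*Z (g(V, Z) = (Z - 7)*2 = (-7 + Z)*2 = -14 + 2*Z)
R = -1550/243 (R = 37200/(-5832) = 37200*(-1/5832) = -1550/243 ≈ -6.3786)
R - g(30 + 46, -16) = -1550/243 - (-14 + 2*(-16)) = -1550/243 - (-14 - 32) = -1550/243 - 1*(-46) = -1550/243 + 46 = 9628/243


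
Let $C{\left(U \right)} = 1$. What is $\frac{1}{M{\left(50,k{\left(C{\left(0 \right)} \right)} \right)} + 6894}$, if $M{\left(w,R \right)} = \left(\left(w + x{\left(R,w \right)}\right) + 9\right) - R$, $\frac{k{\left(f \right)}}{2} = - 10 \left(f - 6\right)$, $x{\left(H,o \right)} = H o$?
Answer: $\frac{1}{11853} \approx 8.4367 \cdot 10^{-5}$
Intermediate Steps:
$k{\left(f \right)} = 120 - 20 f$ ($k{\left(f \right)} = 2 \left(- 10 \left(f - 6\right)\right) = 2 \left(- 10 \left(-6 + f\right)\right) = 2 \left(60 - 10 f\right) = 120 - 20 f$)
$M{\left(w,R \right)} = 9 + w - R + R w$ ($M{\left(w,R \right)} = \left(\left(w + R w\right) + 9\right) - R = \left(9 + w + R w\right) - R = 9 + w - R + R w$)
$\frac{1}{M{\left(50,k{\left(C{\left(0 \right)} \right)} \right)} + 6894} = \frac{1}{\left(9 + 50 - \left(120 - 20\right) + \left(120 - 20\right) 50\right) + 6894} = \frac{1}{\left(9 + 50 - 100 + 100 \cdot 50\right) + 6894} = \frac{1}{\left(9 + 50 - 100 + 5000\right) + 6894} = \frac{1}{4959 + 6894} = \frac{1}{11853}$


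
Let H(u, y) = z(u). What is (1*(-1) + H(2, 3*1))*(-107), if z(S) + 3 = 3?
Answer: 107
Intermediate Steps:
z(S) = 0 (z(S) = -3 + 3 = 0)
H(u, y) = 0
(1*(-1) + H(2, 3*1))*(-107) = (1*(-1) + 0)*(-107) = (-1 + 0)*(-107) = -1*(-107) = 107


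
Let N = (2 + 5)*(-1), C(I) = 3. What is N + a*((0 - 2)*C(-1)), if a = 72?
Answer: -439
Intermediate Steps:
N = -7 (N = 7*(-1) = -7)
N + a*((0 - 2)*C(-1)) = -7 + 72*((0 - 2)*3) = -7 + 72*(-2*3) = -7 + 72*(-6) = -7 - 432 = -439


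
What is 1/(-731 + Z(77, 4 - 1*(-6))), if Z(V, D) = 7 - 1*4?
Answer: -1/728 ≈ -0.0013736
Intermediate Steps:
Z(V, D) = 3 (Z(V, D) = 7 - 4 = 3)
1/(-731 + Z(77, 4 - 1*(-6))) = 1/(-731 + 3) = 1/(-728) = -1/728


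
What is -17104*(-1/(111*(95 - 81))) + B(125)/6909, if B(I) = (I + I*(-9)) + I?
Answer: 397319/36519 ≈ 10.880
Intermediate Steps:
B(I) = -7*I (B(I) = (I - 9*I) + I = -8*I + I = -7*I)
-17104*(-1/(111*(95 - 81))) + B(125)/6909 = -17104*(-1/(111*(95 - 81))) - 7*125/6909 = -17104/((-111*14)) - 875*1/6909 = -17104/(-1554) - 125/987 = -17104*(-1/1554) - 125/987 = 8552/777 - 125/987 = 397319/36519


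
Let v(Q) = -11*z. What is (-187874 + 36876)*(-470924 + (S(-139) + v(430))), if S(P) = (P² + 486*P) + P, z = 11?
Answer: 78430928166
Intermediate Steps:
v(Q) = -121 (v(Q) = -11*11 = -121)
S(P) = P² + 487*P
(-187874 + 36876)*(-470924 + (S(-139) + v(430))) = (-187874 + 36876)*(-470924 + (-139*(487 - 139) - 121)) = -150998*(-470924 + (-139*348 - 121)) = -150998*(-470924 + (-48372 - 121)) = -150998*(-470924 - 48493) = -150998*(-519417) = 78430928166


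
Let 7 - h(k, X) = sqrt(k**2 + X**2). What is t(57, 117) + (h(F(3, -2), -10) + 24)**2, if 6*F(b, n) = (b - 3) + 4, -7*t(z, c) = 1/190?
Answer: 12705481/11970 - 124*sqrt(226)/3 ≈ 440.07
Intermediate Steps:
t(z, c) = -1/1330 (t(z, c) = -1/7/190 = -1/7*1/190 = -1/1330)
F(b, n) = 1/6 + b/6 (F(b, n) = ((b - 3) + 4)/6 = ((-3 + b) + 4)/6 = (1 + b)/6 = 1/6 + b/6)
h(k, X) = 7 - sqrt(X**2 + k**2) (h(k, X) = 7 - sqrt(k**2 + X**2) = 7 - sqrt(X**2 + k**2))
t(57, 117) + (h(F(3, -2), -10) + 24)**2 = -1/1330 + ((7 - sqrt((-10)**2 + (1/6 + (1/6)*3)**2)) + 24)**2 = -1/1330 + ((7 - sqrt(100 + (1/6 + 1/2)**2)) + 24)**2 = -1/1330 + ((7 - sqrt(100 + (2/3)**2)) + 24)**2 = -1/1330 + ((7 - sqrt(100 + 4/9)) + 24)**2 = -1/1330 + ((7 - sqrt(904/9)) + 24)**2 = -1/1330 + ((7 - 2*sqrt(226)/3) + 24)**2 = -1/1330 + (31 - 2*sqrt(226)/3)**2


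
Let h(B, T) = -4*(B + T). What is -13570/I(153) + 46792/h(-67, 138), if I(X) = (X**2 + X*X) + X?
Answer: -550430228/3334941 ≈ -165.05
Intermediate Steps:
I(X) = X + 2*X**2 (I(X) = (X**2 + X**2) + X = 2*X**2 + X = X + 2*X**2)
h(B, T) = -4*B - 4*T
-13570/I(153) + 46792/h(-67, 138) = -13570*1/(153*(1 + 2*153)) + 46792/(-4*(-67) - 4*138) = -13570*1/(153*(1 + 306)) + 46792/(268 - 552) = -13570/(153*307) + 46792/(-284) = -13570/46971 + 46792*(-1/284) = -13570*1/46971 - 11698/71 = -13570/46971 - 11698/71 = -550430228/3334941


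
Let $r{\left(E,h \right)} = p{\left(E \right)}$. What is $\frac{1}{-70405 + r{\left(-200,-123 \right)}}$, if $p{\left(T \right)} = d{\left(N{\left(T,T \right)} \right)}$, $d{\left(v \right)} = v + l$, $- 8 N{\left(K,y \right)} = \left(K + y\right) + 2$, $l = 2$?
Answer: $- \frac{4}{281413} \approx -1.4214 \cdot 10^{-5}$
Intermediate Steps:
$N{\left(K,y \right)} = - \frac{1}{4} - \frac{K}{8} - \frac{y}{8}$ ($N{\left(K,y \right)} = - \frac{\left(K + y\right) + 2}{8} = - \frac{2 + K + y}{8} = - \frac{1}{4} - \frac{K}{8} - \frac{y}{8}$)
$d{\left(v \right)} = 2 + v$ ($d{\left(v \right)} = v + 2 = 2 + v$)
$p{\left(T \right)} = \frac{7}{4} - \frac{T}{4}$ ($p{\left(T \right)} = 2 - \left(\frac{1}{4} + \frac{T}{4}\right) = \frac{7}{4} - \frac{T}{4}$)
$r{\left(E,h \right)} = \frac{7}{4} - \frac{E}{4}$
$\frac{1}{-70405 + r{\left(-200,-123 \right)}} = \frac{1}{-70405 + \left(\frac{7}{4} - -50\right)} = \frac{1}{-70405 + \left(\frac{7}{4} + 50\right)} = \frac{1}{-70405 + \frac{207}{4}} = \frac{1}{- \frac{281413}{4}} = - \frac{4}{281413}$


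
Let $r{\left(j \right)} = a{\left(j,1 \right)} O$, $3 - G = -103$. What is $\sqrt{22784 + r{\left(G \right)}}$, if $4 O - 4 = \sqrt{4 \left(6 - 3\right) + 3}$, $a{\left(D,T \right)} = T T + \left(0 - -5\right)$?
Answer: $\frac{\sqrt{91160 + 6 \sqrt{15}}}{2} \approx 150.98$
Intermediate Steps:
$G = 106$ ($G = 3 - -103 = 3 + 103 = 106$)
$a{\left(D,T \right)} = 5 + T^{2}$ ($a{\left(D,T \right)} = T^{2} + \left(0 + 5\right) = T^{2} + 5 = 5 + T^{2}$)
$O = 1 + \frac{\sqrt{15}}{4}$ ($O = 1 + \frac{\sqrt{4 \left(6 - 3\right) + 3}}{4} = 1 + \frac{\sqrt{4 \cdot 3 + 3}}{4} = 1 + \frac{\sqrt{12 + 3}}{4} = 1 + \frac{\sqrt{15}}{4} \approx 1.9682$)
$r{\left(j \right)} = 6 + \frac{3 \sqrt{15}}{2}$ ($r{\left(j \right)} = \left(5 + 1^{2}\right) \left(1 + \frac{\sqrt{15}}{4}\right) = \left(5 + 1\right) \left(1 + \frac{\sqrt{15}}{4}\right) = 6 \left(1 + \frac{\sqrt{15}}{4}\right) = 6 + \frac{3 \sqrt{15}}{2}$)
$\sqrt{22784 + r{\left(G \right)}} = \sqrt{22784 + \left(6 + \frac{3 \sqrt{15}}{2}\right)} = \sqrt{22790 + \frac{3 \sqrt{15}}{2}}$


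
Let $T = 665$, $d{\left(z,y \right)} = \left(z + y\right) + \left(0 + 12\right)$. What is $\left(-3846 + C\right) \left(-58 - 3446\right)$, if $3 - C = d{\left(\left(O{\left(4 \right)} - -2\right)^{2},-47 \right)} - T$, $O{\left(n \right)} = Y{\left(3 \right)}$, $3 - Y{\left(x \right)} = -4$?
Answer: $11296896$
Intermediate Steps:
$Y{\left(x \right)} = 7$ ($Y{\left(x \right)} = 3 - -4 = 3 + 4 = 7$)
$O{\left(n \right)} = 7$
$d{\left(z,y \right)} = 12 + y + z$ ($d{\left(z,y \right)} = \left(y + z\right) + 12 = 12 + y + z$)
$C = 622$ ($C = 3 - \left(\left(12 - 47 + \left(7 - -2\right)^{2}\right) - 665\right) = 3 - \left(\left(12 - 47 + \left(7 + 2\right)^{2}\right) - 665\right) = 3 - \left(\left(12 - 47 + 9^{2}\right) - 665\right) = 3 - \left(\left(12 - 47 + 81\right) - 665\right) = 3 - \left(46 - 665\right) = 3 - -619 = 3 + 619 = 622$)
$\left(-3846 + C\right) \left(-58 - 3446\right) = \left(-3846 + 622\right) \left(-58 - 3446\right) = \left(-3224\right) \left(-3504\right) = 11296896$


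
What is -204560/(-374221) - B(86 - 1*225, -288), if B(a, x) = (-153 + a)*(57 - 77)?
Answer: -2185246080/374221 ≈ -5839.5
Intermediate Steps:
B(a, x) = 3060 - 20*a (B(a, x) = (-153 + a)*(-20) = 3060 - 20*a)
-204560/(-374221) - B(86 - 1*225, -288) = -204560/(-374221) - (3060 - 20*(86 - 1*225)) = -204560*(-1/374221) - (3060 - 20*(86 - 225)) = 204560/374221 - (3060 - 20*(-139)) = 204560/374221 - (3060 + 2780) = 204560/374221 - 1*5840 = 204560/374221 - 5840 = -2185246080/374221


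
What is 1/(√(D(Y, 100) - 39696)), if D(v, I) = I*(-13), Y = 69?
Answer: -I*√10249/20498 ≈ -0.0049389*I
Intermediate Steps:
D(v, I) = -13*I
1/(√(D(Y, 100) - 39696)) = 1/(√(-13*100 - 39696)) = 1/(√(-1300 - 39696)) = 1/(√(-40996)) = 1/(2*I*√10249) = -I*√10249/20498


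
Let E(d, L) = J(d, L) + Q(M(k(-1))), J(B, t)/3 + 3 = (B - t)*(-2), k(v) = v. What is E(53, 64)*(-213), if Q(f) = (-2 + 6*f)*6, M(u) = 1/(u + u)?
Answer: -5751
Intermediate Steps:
M(u) = 1/(2*u)
J(B, t) = -9 - 6*B + 6*t (J(B, t) = -9 + 3*((B - t)*(-2)) = -9 + 3*(-2*B + 2*t) = -9 + (-6*B + 6*t) = -9 - 6*B + 6*t)
Q(f) = -12 + 36*f
E(d, L) = -39 - 6*d + 6*L (E(d, L) = (-9 - 6*d + 6*L) + (-12 + 36*((½)/(-1))) = (-9 - 6*d + 6*L) + (-12 + 36*((½)*(-1))) = (-9 - 6*d + 6*L) + (-12 + 36*(-½)) = (-9 - 6*d + 6*L) + (-12 - 18) = (-9 - 6*d + 6*L) - 30 = -39 - 6*d + 6*L)
E(53, 64)*(-213) = (-39 - 6*53 + 6*64)*(-213) = (-39 - 318 + 384)*(-213) = 27*(-213) = -5751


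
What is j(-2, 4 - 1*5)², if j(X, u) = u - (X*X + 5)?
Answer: 100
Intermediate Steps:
j(X, u) = -5 + u - X² (j(X, u) = u - (X² + 5) = u - (5 + X²) = u + (-5 - X²) = -5 + u - X²)
j(-2, 4 - 1*5)² = (-5 + (4 - 1*5) - 1*(-2)²)² = (-5 + (4 - 5) - 1*4)² = (-5 - 1 - 4)² = (-10)² = 100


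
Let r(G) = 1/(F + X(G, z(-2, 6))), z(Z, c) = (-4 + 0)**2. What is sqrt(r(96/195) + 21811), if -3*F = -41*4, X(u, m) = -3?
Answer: 2*sqrt(131002435)/155 ≈ 147.69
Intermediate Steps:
z(Z, c) = 16 (z(Z, c) = (-4)**2 = 16)
F = 164/3 (F = -(-41)*4/3 = -1/3*(-164) = 164/3 ≈ 54.667)
r(G) = 3/155 (r(G) = 1/(164/3 - 3) = 1/(155/3) = 3/155)
sqrt(r(96/195) + 21811) = sqrt(3/155 + 21811) = sqrt(3380708/155) = 2*sqrt(131002435)/155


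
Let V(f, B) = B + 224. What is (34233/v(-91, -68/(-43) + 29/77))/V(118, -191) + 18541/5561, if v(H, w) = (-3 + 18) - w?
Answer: 19901065333/240135102 ≈ 82.875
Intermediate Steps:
V(f, B) = 224 + B
v(H, w) = 15 - w
(34233/v(-91, -68/(-43) + 29/77))/V(118, -191) + 18541/5561 = (34233/(15 - (-68/(-43) + 29/77)))/(224 - 191) + 18541/5561 = (34233/(15 - (-68*(-1/43) + 29*(1/77))))/33 + 18541*(1/5561) = (34233/(15 - (68/43 + 29/77)))*(1/33) + 18541/5561 = (34233/(15 - 1*6483/3311))*(1/33) + 18541/5561 = (34233/(15 - 6483/3311))*(1/33) + 18541/5561 = (34233/(43182/3311))*(1/33) + 18541/5561 = (34233*(3311/43182))*(1/33) + 18541/5561 = (37781821/14394)*(1/33) + 18541/5561 = 3434711/43182 + 18541/5561 = 19901065333/240135102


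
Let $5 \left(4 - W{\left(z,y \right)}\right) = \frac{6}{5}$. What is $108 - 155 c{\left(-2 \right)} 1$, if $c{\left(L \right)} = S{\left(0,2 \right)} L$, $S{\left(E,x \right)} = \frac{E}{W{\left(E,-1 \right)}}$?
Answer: $108$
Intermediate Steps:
$W{\left(z,y \right)} = \frac{94}{25}$ ($W{\left(z,y \right)} = 4 - \frac{6 \cdot \frac{1}{5}}{5} = 4 - \frac{6}{25} = \frac{94}{25}$)
$S{\left(E,x \right)} = \frac{25 E}{94}$ ($S{\left(E,x \right)} = \frac{E}{\frac{94}{25}} = E \frac{25}{94} = \frac{25 E}{94}$)
$c{\left(L \right)} = 0$ ($c{\left(L \right)} = \frac{25}{94} \cdot 0 L = 0 L = 0$)
$108 - 155 c{\left(-2 \right)} 1 = 108 - 155 \cdot 0 \cdot 1 = 108 - 0 = 108 + 0 = 108$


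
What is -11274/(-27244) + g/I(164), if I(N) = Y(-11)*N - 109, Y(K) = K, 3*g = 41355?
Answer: -176995689/26058886 ≈ -6.7921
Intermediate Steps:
g = 13785 (g = (⅓)*41355 = 13785)
I(N) = -109 - 11*N (I(N) = -11*N - 109 = -109 - 11*N)
-11274/(-27244) + g/I(164) = -11274/(-27244) + 13785/(-109 - 11*164) = -11274*(-1/27244) + 13785/(-109 - 1804) = 5637/13622 + 13785/(-1913) = 5637/13622 + 13785*(-1/1913) = 5637/13622 - 13785/1913 = -176995689/26058886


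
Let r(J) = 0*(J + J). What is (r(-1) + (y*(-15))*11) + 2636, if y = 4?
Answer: 1976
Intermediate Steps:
r(J) = 0 (r(J) = 0*(2*J) = 0)
(r(-1) + (y*(-15))*11) + 2636 = (0 + (4*(-15))*11) + 2636 = (0 - 60*11) + 2636 = (0 - 660) + 2636 = -660 + 2636 = 1976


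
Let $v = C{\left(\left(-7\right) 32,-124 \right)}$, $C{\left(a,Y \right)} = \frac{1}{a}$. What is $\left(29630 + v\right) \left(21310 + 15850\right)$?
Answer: $\frac{30829417755}{28} \approx 1.101 \cdot 10^{9}$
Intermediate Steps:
$v = - \frac{1}{224}$ ($v = \frac{1}{\left(-7\right) 32} = \frac{1}{-224} = - \frac{1}{224} \approx -0.0044643$)
$\left(29630 + v\right) \left(21310 + 15850\right) = \left(29630 - \frac{1}{224}\right) \left(21310 + 15850\right) = \frac{6637119}{224} \cdot 37160 = \frac{30829417755}{28}$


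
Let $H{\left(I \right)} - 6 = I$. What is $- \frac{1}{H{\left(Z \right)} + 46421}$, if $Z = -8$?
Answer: $- \frac{1}{46419} \approx -2.1543 \cdot 10^{-5}$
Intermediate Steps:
$H{\left(I \right)} = 6 + I$
$- \frac{1}{H{\left(Z \right)} + 46421} = - \frac{1}{\left(6 - 8\right) + 46421} = - \frac{1}{-2 + 46421} = - \frac{1}{46419}$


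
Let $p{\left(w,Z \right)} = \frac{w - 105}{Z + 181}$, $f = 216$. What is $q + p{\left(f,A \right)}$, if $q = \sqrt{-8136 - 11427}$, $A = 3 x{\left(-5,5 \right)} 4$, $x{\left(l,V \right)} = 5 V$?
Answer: $\frac{3}{13} + i \sqrt{19563} \approx 0.23077 + 139.87 i$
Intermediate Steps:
$A = 300$ ($A = 3 \cdot 5 \cdot 5 \cdot 4 = 3 \cdot 25 \cdot 4 = 75 \cdot 4 = 300$)
$p{\left(w,Z \right)} = \frac{-105 + w}{181 + Z}$
$q = i \sqrt{19563}$ ($q = \sqrt{-19563} = i \sqrt{19563} \approx 139.87 i$)
$q + p{\left(f,A \right)} = i \sqrt{19563} + \frac{-105 + 216}{181 + 300} = i \sqrt{19563} + \frac{1}{481} \cdot 111 = i \sqrt{19563} + \frac{3}{13} = \frac{3}{13} + i \sqrt{19563}$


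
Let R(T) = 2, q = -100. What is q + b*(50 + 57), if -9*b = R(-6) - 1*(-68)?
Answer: -8390/9 ≈ -932.22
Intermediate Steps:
b = -70/9 (b = -(2 - 1*(-68))/9 = -(2 + 68)/9 = -⅑*70 = -70/9 ≈ -7.7778)
q + b*(50 + 57) = -100 - 70*(50 + 57)/9 = -100 - 70/9*107 = -100 - 7490/9 = -8390/9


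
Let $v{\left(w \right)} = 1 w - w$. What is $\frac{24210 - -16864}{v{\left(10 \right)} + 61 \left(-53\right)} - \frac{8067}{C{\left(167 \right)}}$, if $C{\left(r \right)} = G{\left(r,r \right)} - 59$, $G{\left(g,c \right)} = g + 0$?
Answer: $- \frac{10172201}{116388} \approx -87.399$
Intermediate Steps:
$G{\left(g,c \right)} = g$
$C{\left(r \right)} = -59 + r$ ($C{\left(r \right)} = r - 59 = -59 + r$)
$v{\left(w \right)} = 0$ ($v{\left(w \right)} = w - w = 0$)
$\frac{24210 - -16864}{v{\left(10 \right)} + 61 \left(-53\right)} - \frac{8067}{C{\left(167 \right)}} = \frac{24210 - -16864}{0 + 61 \left(-53\right)} - \frac{8067}{-59 + 167} = \frac{24210 + 16864}{0 - 3233} - \frac{8067}{108} = \frac{41074}{-3233} - \frac{2689}{36} = 41074 \left(- \frac{1}{3233}\right) - \frac{2689}{36} = - \frac{41074}{3233} - \frac{2689}{36} = - \frac{10172201}{116388}$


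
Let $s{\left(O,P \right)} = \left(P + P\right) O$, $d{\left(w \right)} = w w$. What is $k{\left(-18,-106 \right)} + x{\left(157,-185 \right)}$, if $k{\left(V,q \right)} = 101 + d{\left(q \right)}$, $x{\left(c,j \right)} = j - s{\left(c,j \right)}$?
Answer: $69242$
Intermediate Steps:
$d{\left(w \right)} = w^{2}$
$s{\left(O,P \right)} = 2 O P$ ($s{\left(O,P \right)} = 2 P O = 2 O P$)
$x{\left(c,j \right)} = j - 2 c j$
$k{\left(V,q \right)} = 101 + q^{2}$
$k{\left(-18,-106 \right)} + x{\left(157,-185 \right)} = \left(101 + \left(-106\right)^{2}\right) - 185 \left(1 - 314\right) = \left(101 + 11236\right) - 185 \left(1 - 314\right) = 11337 - -57905 = 11337 + 57905 = 69242$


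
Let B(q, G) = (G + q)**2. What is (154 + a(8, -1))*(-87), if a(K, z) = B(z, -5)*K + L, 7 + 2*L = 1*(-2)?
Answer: -76125/2 ≈ -38063.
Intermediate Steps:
L = -9/2 (L = -7/2 + (1*(-2))/2 = -7/2 + (1/2)*(-2) = -7/2 - 1 = -9/2 ≈ -4.5000)
a(K, z) = -9/2 + K*(-5 + z)**2 (a(K, z) = (-5 + z)**2*K - 9/2 = K*(-5 + z)**2 - 9/2 = -9/2 + K*(-5 + z)**2)
(154 + a(8, -1))*(-87) = (154 + (-9/2 + 8*(-5 - 1)**2))*(-87) = (154 + (-9/2 + 8*(-6)**2))*(-87) = (154 + (-9/2 + 8*36))*(-87) = (154 + (-9/2 + 288))*(-87) = (154 + 567/2)*(-87) = (875/2)*(-87) = -76125/2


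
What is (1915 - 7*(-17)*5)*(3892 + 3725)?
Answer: 19118670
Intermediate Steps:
(1915 - 7*(-17)*5)*(3892 + 3725) = (1915 + 119*5)*7617 = (1915 + 595)*7617 = 2510*7617 = 19118670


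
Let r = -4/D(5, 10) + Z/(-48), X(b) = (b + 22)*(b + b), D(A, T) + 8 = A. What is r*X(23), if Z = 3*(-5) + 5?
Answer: 12765/4 ≈ 3191.3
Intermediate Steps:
D(A, T) = -8 + A
X(b) = 2*b*(22 + b) (X(b) = (22 + b)*(2*b) = 2*b*(22 + b))
Z = -10 (Z = -15 + 5 = -10)
r = 37/24 (r = -4/(-8 + 5) - 10/(-48) = -4/(-3) - 10*(-1/48) = -4*(-⅓) + 5/24 = 4/3 + 5/24 = 37/24 ≈ 1.5417)
r*X(23) = 37*(2*23*(22 + 23))/24 = 37*(2*23*45)/24 = (37/24)*2070 = 12765/4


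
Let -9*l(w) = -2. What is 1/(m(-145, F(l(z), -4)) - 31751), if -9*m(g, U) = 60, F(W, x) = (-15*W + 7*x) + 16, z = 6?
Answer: -3/95273 ≈ -3.1488e-5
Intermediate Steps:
l(w) = 2/9 (l(w) = -1/9*(-2) = 2/9)
F(W, x) = 16 - 15*W + 7*x
m(g, U) = -20/3 (m(g, U) = -1/9*60 = -20/3)
1/(m(-145, F(l(z), -4)) - 31751) = 1/(-20/3 - 31751) = 1/(-95273/3) = -3/95273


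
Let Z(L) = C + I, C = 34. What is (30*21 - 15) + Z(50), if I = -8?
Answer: 641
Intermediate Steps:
Z(L) = 26 (Z(L) = 34 - 8 = 26)
(30*21 - 15) + Z(50) = (30*21 - 15) + 26 = (630 - 15) + 26 = 615 + 26 = 641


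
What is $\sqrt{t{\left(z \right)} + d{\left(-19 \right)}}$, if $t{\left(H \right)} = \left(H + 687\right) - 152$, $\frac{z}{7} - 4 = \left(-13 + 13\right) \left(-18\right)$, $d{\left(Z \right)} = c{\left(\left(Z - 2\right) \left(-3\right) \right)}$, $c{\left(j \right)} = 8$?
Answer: $\sqrt{571} \approx 23.896$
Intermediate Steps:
$d{\left(Z \right)} = 8$
$z = 28$ ($z = 28 + 7 \left(-13 + 13\right) \left(-18\right) = 28 + 7 \cdot 0 \left(-18\right) = 28 + 7 \cdot 0 = 28 + 0 = 28$)
$t{\left(H \right)} = 535 + H$ ($t{\left(H \right)} = \left(687 + H\right) - 152 = 535 + H$)
$\sqrt{t{\left(z \right)} + d{\left(-19 \right)}} = \sqrt{\left(535 + 28\right) + 8} = \sqrt{563 + 8} = \sqrt{571}$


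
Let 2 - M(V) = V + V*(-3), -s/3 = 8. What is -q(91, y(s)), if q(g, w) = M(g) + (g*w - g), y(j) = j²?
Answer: -52509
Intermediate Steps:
s = -24 (s = -3*8 = -24)
M(V) = 2 + 2*V (M(V) = 2 - (V + V*(-3)) = 2 - (V - 3*V) = 2 - (-2)*V = 2 + 2*V)
q(g, w) = 2 + g + g*w (q(g, w) = (2 + 2*g) + (g*w - g) = (2 + 2*g) + (-g + g*w) = 2 + g + g*w)
-q(91, y(s)) = -(2 + 91 + 91*(-24)²) = -(2 + 91 + 91*576) = -(2 + 91 + 52416) = -1*52509 = -52509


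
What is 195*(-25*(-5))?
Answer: 24375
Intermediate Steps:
195*(-25*(-5)) = 195*(-5*(-25)) = 195*125 = 24375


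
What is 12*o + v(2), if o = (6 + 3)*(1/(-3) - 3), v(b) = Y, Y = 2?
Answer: -358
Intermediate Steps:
v(b) = 2
o = -30 (o = 9*(-⅓ - 3) = 9*(-10/3) = -30)
12*o + v(2) = 12*(-30) + 2 = -360 + 2 = -358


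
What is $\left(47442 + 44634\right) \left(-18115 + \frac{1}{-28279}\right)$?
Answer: $- \frac{47168148742536}{28279} \approx -1.668 \cdot 10^{9}$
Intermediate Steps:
$\left(47442 + 44634\right) \left(-18115 + \frac{1}{-28279}\right) = 92076 \left(-18115 - \frac{1}{28279}\right) = 92076 \left(- \frac{512274086}{28279}\right) = - \frac{47168148742536}{28279}$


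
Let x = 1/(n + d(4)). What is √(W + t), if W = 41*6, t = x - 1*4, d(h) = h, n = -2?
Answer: √970/2 ≈ 15.572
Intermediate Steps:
x = ½ (x = 1/(-2 + 4) = 1/2 = ½ ≈ 0.50000)
t = -7/2 (t = ½ - 1*4 = ½ - 4 = -7/2 ≈ -3.5000)
W = 246
√(W + t) = √(246 - 7/2) = √(485/2) = √970/2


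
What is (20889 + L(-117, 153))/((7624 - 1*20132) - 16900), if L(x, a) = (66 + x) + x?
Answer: -20721/29408 ≈ -0.70460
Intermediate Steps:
L(x, a) = 66 + 2*x
(20889 + L(-117, 153))/((7624 - 1*20132) - 16900) = (20889 + (66 + 2*(-117)))/((7624 - 1*20132) - 16900) = (20889 + (66 - 234))/((7624 - 20132) - 16900) = (20889 - 168)/(-12508 - 16900) = 20721/(-29408) = 20721*(-1/29408) = -20721/29408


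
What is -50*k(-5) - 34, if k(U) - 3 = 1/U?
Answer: -174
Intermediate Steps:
k(U) = 3 + 1/U
-50*k(-5) - 34 = -50*(3 + 1/(-5)) - 34 = -50*(3 - ⅕) - 34 = -50*14/5 - 34 = -140 - 34 = -174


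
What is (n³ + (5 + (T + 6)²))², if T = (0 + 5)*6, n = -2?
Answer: 1671849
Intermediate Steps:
T = 30 (T = 5*6 = 30)
(n³ + (5 + (T + 6)²))² = ((-2)³ + (5 + (30 + 6)²))² = (-8 + (5 + 36²))² = (-8 + (5 + 1296))² = (-8 + 1301)² = 1293² = 1671849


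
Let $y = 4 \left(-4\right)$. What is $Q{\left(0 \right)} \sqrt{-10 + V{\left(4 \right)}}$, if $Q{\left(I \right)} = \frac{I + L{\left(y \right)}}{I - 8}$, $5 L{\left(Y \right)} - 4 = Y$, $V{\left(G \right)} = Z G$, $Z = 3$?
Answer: $\frac{3 \sqrt{2}}{10} \approx 0.42426$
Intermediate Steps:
$y = -16$
$V{\left(G \right)} = 3 G$
$L{\left(Y \right)} = \frac{4}{5} + \frac{Y}{5}$
$Q{\left(I \right)} = \frac{- \frac{12}{5} + I}{-8 + I}$ ($Q{\left(I \right)} = \frac{I + \left(\frac{4}{5} + \frac{1}{5} \left(-16\right)\right)}{I - 8} = \frac{I + \left(\frac{4}{5} - \frac{16}{5}\right)}{-8 + I} = \frac{I - \frac{12}{5}}{-8 + I} = \frac{- \frac{12}{5} + I}{-8 + I}$)
$Q{\left(0 \right)} \sqrt{-10 + V{\left(4 \right)}} = \frac{- \frac{12}{5} + 0}{-8 + 0} \sqrt{-10 + 3 \cdot 4} = \frac{1}{-8} \left(- \frac{12}{5}\right) \sqrt{-10 + 12} = \left(- \frac{1}{8}\right) \left(- \frac{12}{5}\right) \sqrt{2} = \frac{3 \sqrt{2}}{10}$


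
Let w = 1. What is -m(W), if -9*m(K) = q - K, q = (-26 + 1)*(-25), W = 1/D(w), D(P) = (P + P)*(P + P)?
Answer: 833/12 ≈ 69.417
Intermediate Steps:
D(P) = 4*P² (D(P) = (2*P)*(2*P) = 4*P²)
W = ¼ (W = 1/(4*1²) = 1/(4*1) = 1/4 = ¼ ≈ 0.25000)
q = 625 (q = -25*(-25) = 625)
m(K) = -625/9 + K/9 (m(K) = -(625 - K)/9 = -625/9 + K/9)
-m(W) = -(-625/9 + (⅑)*(¼)) = -(-625/9 + 1/36) = -1*(-833/12) = 833/12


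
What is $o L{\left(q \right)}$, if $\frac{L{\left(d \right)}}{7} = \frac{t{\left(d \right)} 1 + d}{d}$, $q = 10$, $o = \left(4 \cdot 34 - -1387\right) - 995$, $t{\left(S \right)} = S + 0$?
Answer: $7392$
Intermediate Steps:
$t{\left(S \right)} = S$
$o = 528$ ($o = \left(136 + 1387\right) - 995 = 1523 - 995 = 528$)
$L{\left(d \right)} = 14$ ($L{\left(d \right)} = 7 \frac{d 1 + d}{d} = 7 \frac{d + d}{d} = 7 \frac{2 d}{d} = 7 \cdot 2 = 14$)
$o L{\left(q \right)} = 528 \cdot 14 = 7392$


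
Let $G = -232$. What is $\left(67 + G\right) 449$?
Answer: $-74085$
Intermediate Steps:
$\left(67 + G\right) 449 = \left(67 - 232\right) 449 = \left(-165\right) 449 = -74085$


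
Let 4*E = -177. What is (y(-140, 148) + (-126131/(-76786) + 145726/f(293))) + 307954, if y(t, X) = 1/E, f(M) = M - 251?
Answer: 1410873021799/4530374 ≈ 3.1143e+5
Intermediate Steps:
f(M) = -251 + M
E = -177/4 (E = (¼)*(-177) = -177/4 ≈ -44.250)
y(t, X) = -4/177 (y(t, X) = 1/(-177/4) = -4/177)
(y(-140, 148) + (-126131/(-76786) + 145726/f(293))) + 307954 = (-4/177 + (-126131/(-76786) + 145726/(-251 + 293))) + 307954 = (-4/177 + (-126131*(-1/76786) + 145726/42)) + 307954 = (-4/177 + (126131/76786 + 145726*(1/42))) + 307954 = (-4/177 + (126131/76786 + 10409/3)) + 307954 = (-4/177 + 799643867/230358) + 307954 = 15726227003/4530374 + 307954 = 1410873021799/4530374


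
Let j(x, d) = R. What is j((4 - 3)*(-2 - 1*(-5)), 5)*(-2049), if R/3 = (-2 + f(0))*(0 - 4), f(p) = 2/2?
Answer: -24588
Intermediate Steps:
f(p) = 1 (f(p) = 2*(1/2) = 1)
R = 12 (R = 3*((-2 + 1)*(0 - 4)) = 3*(-1*(-4)) = 3*4 = 12)
j(x, d) = 12
j((4 - 3)*(-2 - 1*(-5)), 5)*(-2049) = 12*(-2049) = -24588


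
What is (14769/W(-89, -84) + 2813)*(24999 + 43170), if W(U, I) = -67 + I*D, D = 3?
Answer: 60164459682/319 ≈ 1.8860e+8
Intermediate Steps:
W(U, I) = -67 + 3*I (W(U, I) = -67 + I*3 = -67 + 3*I)
(14769/W(-89, -84) + 2813)*(24999 + 43170) = (14769/(-67 + 3*(-84)) + 2813)*(24999 + 43170) = (14769/(-67 - 252) + 2813)*68169 = (14769/(-319) + 2813)*68169 = (14769*(-1/319) + 2813)*68169 = (-14769/319 + 2813)*68169 = (882578/319)*68169 = 60164459682/319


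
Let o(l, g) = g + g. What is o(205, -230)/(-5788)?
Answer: 115/1447 ≈ 0.079475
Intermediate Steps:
o(l, g) = 2*g
o(205, -230)/(-5788) = (2*(-230))/(-5788) = -460*(-1/5788) = 115/1447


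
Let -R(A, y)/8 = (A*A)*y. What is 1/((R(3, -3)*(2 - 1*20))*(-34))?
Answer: 1/132192 ≈ 7.5648e-6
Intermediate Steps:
R(A, y) = -8*y*A² (R(A, y) = -8*A*A*y = -8*A²*y = -8*y*A²)
1/((R(3, -3)*(2 - 1*20))*(-34)) = 1/(((-8*(-3)*3²)*(2 - 1*20))*(-34)) = 1/(((-8*(-3)*9)*(2 - 20))*(-34)) = 1/((216*(-18))*(-34)) = 1/(-3888*(-34)) = 1/132192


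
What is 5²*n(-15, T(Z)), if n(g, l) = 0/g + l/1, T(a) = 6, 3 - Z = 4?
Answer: 150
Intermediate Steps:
Z = -1 (Z = 3 - 1*4 = 3 - 4 = -1)
n(g, l) = l (n(g, l) = 0 + l*1 = 0 + l = l)
5²*n(-15, T(Z)) = 5²*6 = 25*6 = 150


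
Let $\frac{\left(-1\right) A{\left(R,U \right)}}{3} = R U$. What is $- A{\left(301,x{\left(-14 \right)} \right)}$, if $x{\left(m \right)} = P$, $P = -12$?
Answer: $-10836$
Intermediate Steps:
$x{\left(m \right)} = -12$
$A{\left(R,U \right)} = - 3 R U$
$- A{\left(301,x{\left(-14 \right)} \right)} = - \left(-3\right) 301 \left(-12\right) = \left(-1\right) 10836 = -10836$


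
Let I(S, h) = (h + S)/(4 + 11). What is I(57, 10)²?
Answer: 4489/225 ≈ 19.951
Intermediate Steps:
I(S, h) = S/15 + h/15 (I(S, h) = (S + h)/15 = (S + h)*(1/15) = S/15 + h/15)
I(57, 10)² = ((1/15)*57 + (1/15)*10)² = (19/5 + ⅔)² = (67/15)² = 4489/225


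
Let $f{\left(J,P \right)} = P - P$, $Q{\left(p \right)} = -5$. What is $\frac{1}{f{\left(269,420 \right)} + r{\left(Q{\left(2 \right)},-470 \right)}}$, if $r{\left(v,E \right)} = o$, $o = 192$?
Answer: $\frac{1}{192} \approx 0.0052083$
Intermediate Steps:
$f{\left(J,P \right)} = 0$
$r{\left(v,E \right)} = 192$
$\frac{1}{f{\left(269,420 \right)} + r{\left(Q{\left(2 \right)},-470 \right)}} = \frac{1}{0 + 192} = \frac{1}{192}$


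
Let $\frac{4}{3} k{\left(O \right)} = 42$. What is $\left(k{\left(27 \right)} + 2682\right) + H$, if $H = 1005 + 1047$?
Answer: $\frac{9531}{2} \approx 4765.5$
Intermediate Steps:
$k{\left(O \right)} = \frac{63}{2}$ ($k{\left(O \right)} = \frac{3}{4} \cdot 42 = \frac{63}{2}$)
$H = 2052$
$\left(k{\left(27 \right)} + 2682\right) + H = \left(\frac{63}{2} + 2682\right) + 2052 = \frac{5427}{2} + 2052 = \frac{9531}{2}$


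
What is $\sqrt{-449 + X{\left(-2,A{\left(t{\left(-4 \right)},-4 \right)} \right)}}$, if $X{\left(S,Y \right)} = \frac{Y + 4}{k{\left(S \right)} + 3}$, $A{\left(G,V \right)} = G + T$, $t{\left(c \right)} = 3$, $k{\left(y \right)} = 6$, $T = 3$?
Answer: $\frac{i \sqrt{4031}}{3} \approx 21.163 i$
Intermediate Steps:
$A{\left(G,V \right)} = 3 + G$ ($A{\left(G,V \right)} = G + 3 = 3 + G$)
$X{\left(S,Y \right)} = \frac{4}{9} + \frac{Y}{9}$ ($X{\left(S,Y \right)} = \frac{Y + 4}{6 + 3} = \frac{4 + Y}{9} = \left(4 + Y\right) \frac{1}{9} = \frac{4}{9} + \frac{Y}{9}$)
$\sqrt{-449 + X{\left(-2,A{\left(t{\left(-4 \right)},-4 \right)} \right)}} = \sqrt{-449 + \left(\frac{4}{9} + \frac{3 + 3}{9}\right)} = \sqrt{-449 + \left(\frac{4}{9} + \frac{1}{9} \cdot 6\right)} = \sqrt{-449 + \left(\frac{4}{9} + \frac{2}{3}\right)} = \sqrt{-449 + \frac{10}{9}} = \sqrt{- \frac{4031}{9}} = \frac{i \sqrt{4031}}{3}$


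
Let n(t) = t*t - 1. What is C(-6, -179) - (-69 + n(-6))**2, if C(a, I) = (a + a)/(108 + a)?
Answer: -19654/17 ≈ -1156.1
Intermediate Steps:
n(t) = -1 + t**2 (n(t) = t**2 - 1 = -1 + t**2)
C(a, I) = 2*a/(108 + a) (C(a, I) = (2*a)/(108 + a) = 2*a/(108 + a))
C(-6, -179) - (-69 + n(-6))**2 = 2*(-6)/(108 - 6) - (-69 + (-1 + (-6)**2))**2 = 2*(-6)/102 - (-69 + (-1 + 36))**2 = 2*(-6)*(1/102) - (-69 + 35)**2 = -2/17 - 1*(-34)**2 = -2/17 - 1*1156 = -2/17 - 1156 = -19654/17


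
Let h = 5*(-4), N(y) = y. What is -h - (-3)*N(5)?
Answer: 35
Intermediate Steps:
h = -20
-h - (-3)*N(5) = -1*(-20) - (-3)*5 = 20 - 1*(-15) = 20 + 15 = 35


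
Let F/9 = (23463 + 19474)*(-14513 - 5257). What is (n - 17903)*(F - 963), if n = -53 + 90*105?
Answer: 64983980358738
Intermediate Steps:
F = -7639780410 (F = 9*((23463 + 19474)*(-14513 - 5257)) = 9*(42937*(-19770)) = 9*(-848864490) = -7639780410)
n = 9397 (n = -53 + 9450 = 9397)
(n - 17903)*(F - 963) = (9397 - 17903)*(-7639780410 - 963) = -8506*(-7639781373) = 64983980358738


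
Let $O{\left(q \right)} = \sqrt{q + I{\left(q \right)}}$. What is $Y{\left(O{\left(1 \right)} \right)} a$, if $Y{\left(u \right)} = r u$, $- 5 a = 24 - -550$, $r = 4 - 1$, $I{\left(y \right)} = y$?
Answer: $- \frac{1722 \sqrt{2}}{5} \approx -487.06$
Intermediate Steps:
$r = 3$
$O{\left(q \right)} = \sqrt{2} \sqrt{q}$ ($O{\left(q \right)} = \sqrt{q + q} = \sqrt{2 q} = \sqrt{2} \sqrt{q}$)
$a = - \frac{574}{5}$ ($a = - \frac{24 - -550}{5} = - \frac{24 + 550}{5} = \left(- \frac{1}{5}\right) 574 = - \frac{574}{5} \approx -114.8$)
$Y{\left(u \right)} = 3 u$
$Y{\left(O{\left(1 \right)} \right)} a = 3 \sqrt{2} \sqrt{1} \left(- \frac{574}{5}\right) = 3 \sqrt{2} \cdot 1 \left(- \frac{574}{5}\right) = 3 \sqrt{2} \left(- \frac{574}{5}\right) = - \frac{1722 \sqrt{2}}{5}$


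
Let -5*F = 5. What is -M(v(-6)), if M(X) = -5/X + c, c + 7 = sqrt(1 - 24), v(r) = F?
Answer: 2 - I*sqrt(23) ≈ 2.0 - 4.7958*I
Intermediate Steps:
F = -1 (F = -1/5*5 = -1)
v(r) = -1
c = -7 + I*sqrt(23) (c = -7 + sqrt(1 - 24) = -7 + sqrt(-23) = -7 + I*sqrt(23) ≈ -7.0 + 4.7958*I)
M(X) = -7 - 5/X + I*sqrt(23) (M(X) = -5/X + (-7 + I*sqrt(23)) = -7 - 5/X + I*sqrt(23))
-M(v(-6)) = -(-7 - 5/(-1) + I*sqrt(23)) = -(-7 - 5*(-1) + I*sqrt(23)) = -(-7 + 5 + I*sqrt(23)) = -(-2 + I*sqrt(23)) = 2 - I*sqrt(23)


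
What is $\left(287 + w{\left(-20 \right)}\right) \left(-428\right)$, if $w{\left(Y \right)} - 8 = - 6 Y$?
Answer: $-177620$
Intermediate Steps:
$w{\left(Y \right)} = 8 - 6 Y$
$\left(287 + w{\left(-20 \right)}\right) \left(-428\right) = \left(287 + \left(8 - -120\right)\right) \left(-428\right) = \left(287 + \left(8 + 120\right)\right) \left(-428\right) = \left(287 + 128\right) \left(-428\right) = 415 \left(-428\right) = -177620$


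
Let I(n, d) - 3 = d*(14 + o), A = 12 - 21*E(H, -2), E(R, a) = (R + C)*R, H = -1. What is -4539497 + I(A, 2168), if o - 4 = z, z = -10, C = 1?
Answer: -4522150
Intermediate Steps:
o = -6 (o = 4 - 10 = -6)
E(R, a) = R*(1 + R) (E(R, a) = (R + 1)*R = (1 + R)*R = R*(1 + R))
A = 12 (A = 12 - (-21)*(1 - 1) = 12 - (-21)*0 = 12 - 21*0 = 12 + 0 = 12)
I(n, d) = 3 + 8*d (I(n, d) = 3 + d*(14 - 6) = 3 + d*8 = 3 + 8*d)
-4539497 + I(A, 2168) = -4539497 + (3 + 8*2168) = -4539497 + (3 + 17344) = -4539497 + 17347 = -4522150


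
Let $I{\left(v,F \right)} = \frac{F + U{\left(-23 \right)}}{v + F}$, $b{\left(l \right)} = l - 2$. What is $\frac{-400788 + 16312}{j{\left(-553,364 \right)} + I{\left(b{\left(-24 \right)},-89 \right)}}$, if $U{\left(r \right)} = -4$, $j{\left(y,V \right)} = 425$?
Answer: $- \frac{11053685}{12242} \approx -902.93$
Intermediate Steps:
$b{\left(l \right)} = -2 + l$ ($b{\left(l \right)} = l - 2 = -2 + l$)
$I{\left(v,F \right)} = \frac{-4 + F}{F + v}$ ($I{\left(v,F \right)} = \frac{F - 4}{v + F} = \frac{-4 + F}{F + v}$)
$\frac{-400788 + 16312}{j{\left(-553,364 \right)} + I{\left(b{\left(-24 \right)},-89 \right)}} = \frac{-400788 + 16312}{425 + \frac{-4 - 89}{-89 - 26}} = - \frac{384476}{425 + \frac{1}{-89 - 26} \left(-93\right)} = - \frac{384476}{425 + \frac{1}{-115} \left(-93\right)} = - \frac{384476}{425 - - \frac{93}{115}} = - \frac{384476}{425 + \frac{93}{115}} = - \frac{384476}{\frac{48968}{115}} = \left(-384476\right) \frac{115}{48968} = - \frac{11053685}{12242}$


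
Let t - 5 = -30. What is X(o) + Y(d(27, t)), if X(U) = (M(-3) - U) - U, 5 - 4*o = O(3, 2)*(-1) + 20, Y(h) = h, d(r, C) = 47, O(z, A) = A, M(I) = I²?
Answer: 125/2 ≈ 62.500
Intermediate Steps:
t = -25 (t = 5 - 30 = -25)
o = -13/4 (o = 5/4 - (2*(-1) + 20)/4 = 5/4 - (-2 + 20)/4 = 5/4 - ¼*18 = 5/4 - 9/2 = -13/4 ≈ -3.2500)
X(U) = 9 - 2*U (X(U) = ((-3)² - U) - U = (9 - U) - U = 9 - 2*U)
X(o) + Y(d(27, t)) = (9 - 2*(-13/4)) + 47 = (9 + 13/2) + 47 = 31/2 + 47 = 125/2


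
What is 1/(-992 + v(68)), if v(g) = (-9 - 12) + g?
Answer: -1/945 ≈ -0.0010582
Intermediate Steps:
v(g) = -21 + g
1/(-992 + v(68)) = 1/(-992 + (-21 + 68)) = 1/(-992 + 47) = 1/(-945) = -1/945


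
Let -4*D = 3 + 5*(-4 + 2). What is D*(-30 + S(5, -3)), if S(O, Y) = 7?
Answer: -161/4 ≈ -40.250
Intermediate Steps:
D = 7/4 (D = -(3 + 5*(-4 + 2))/4 = -(3 + 5*(-2))/4 = -(3 - 10)/4 = -¼*(-7) = 7/4 ≈ 1.7500)
D*(-30 + S(5, -3)) = 7*(-30 + 7)/4 = (7/4)*(-23) = -161/4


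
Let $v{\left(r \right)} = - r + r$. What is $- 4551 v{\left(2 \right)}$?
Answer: $0$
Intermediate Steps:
$v{\left(r \right)} = 0$
$- 4551 v{\left(2 \right)} = \left(-4551\right) 0 = 0$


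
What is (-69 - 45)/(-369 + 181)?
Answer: 57/94 ≈ 0.60638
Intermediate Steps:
(-69 - 45)/(-369 + 181) = -114/(-188) = -114*(-1/188) = 57/94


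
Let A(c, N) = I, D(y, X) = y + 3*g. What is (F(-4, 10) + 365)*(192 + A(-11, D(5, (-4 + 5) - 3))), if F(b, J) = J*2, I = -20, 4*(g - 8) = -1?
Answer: 66220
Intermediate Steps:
g = 31/4 (g = 8 + (¼)*(-1) = 8 - ¼ = 31/4 ≈ 7.7500)
D(y, X) = 93/4 + y (D(y, X) = y + 3*(31/4) = y + 93/4 = 93/4 + y)
F(b, J) = 2*J
A(c, N) = -20
(F(-4, 10) + 365)*(192 + A(-11, D(5, (-4 + 5) - 3))) = (2*10 + 365)*(192 - 20) = (20 + 365)*172 = 385*172 = 66220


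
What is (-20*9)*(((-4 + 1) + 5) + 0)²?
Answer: -720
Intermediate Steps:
(-20*9)*(((-4 + 1) + 5) + 0)² = -180*((-3 + 5) + 0)² = -180*(2 + 0)² = -180*2² = -180*4 = -720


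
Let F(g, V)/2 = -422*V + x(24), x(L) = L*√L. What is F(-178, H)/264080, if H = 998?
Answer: -105289/33010 + 6*√6/16505 ≈ -3.1887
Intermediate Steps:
x(L) = L^(3/2)
F(g, V) = -844*V + 96*√6 (F(g, V) = 2*(-422*V + 24^(3/2)) = 2*(-422*V + 48*√6) = -844*V + 96*√6)
F(-178, H)/264080 = (-844*998 + 96*√6)/264080 = (-842312 + 96*√6)*(1/264080) = -105289/33010 + 6*√6/16505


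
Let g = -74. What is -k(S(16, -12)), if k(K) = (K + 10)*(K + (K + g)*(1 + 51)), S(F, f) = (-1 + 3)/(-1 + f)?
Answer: 6416640/169 ≈ 37968.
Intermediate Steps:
S(F, f) = 2/(-1 + f)
k(K) = (-3848 + 53*K)*(10 + K) (k(K) = (K + 10)*(K + (K - 74)*(1 + 51)) = (10 + K)*(K + (-74 + K)*52) = (10 + K)*(K + (-3848 + 52*K)) = (10 + K)*(-3848 + 53*K) = (-3848 + 53*K)*(10 + K))
-k(S(16, -12)) = -(-38480 - 6636/(-1 - 12) + 53*(2/(-1 - 12))²) = -(-38480 - 6636/(-13) + 53*(2/(-13))²) = -(-38480 - 6636*(-1)/13 + 53*(2*(-1/13))²) = -(-38480 - 3318*(-2/13) + 53*(-2/13)²) = -(-38480 + 6636/13 + 53*(4/169)) = -(-38480 + 6636/13 + 212/169) = -1*(-6416640/169) = 6416640/169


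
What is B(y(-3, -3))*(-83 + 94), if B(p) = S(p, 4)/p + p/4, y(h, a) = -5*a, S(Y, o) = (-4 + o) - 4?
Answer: 2299/60 ≈ 38.317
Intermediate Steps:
S(Y, o) = -8 + o
B(p) = -4/p + p/4 (B(p) = (-8 + 4)/p + p/4 = -4/p + p*(¼) = -4/p + p/4)
B(y(-3, -3))*(-83 + 94) = (-4/((-5*(-3))) + (-5*(-3))/4)*(-83 + 94) = (-4/15 + (¼)*15)*11 = (-4*1/15 + 15/4)*11 = (-4/15 + 15/4)*11 = (209/60)*11 = 2299/60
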